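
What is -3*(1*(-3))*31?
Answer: 279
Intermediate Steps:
-3*(1*(-3))*31 = -3*(-3)*31 = -(-9)*31 = -1*(-279) = 279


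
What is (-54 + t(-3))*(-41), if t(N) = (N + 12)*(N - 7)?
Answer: 5904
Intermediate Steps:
t(N) = (-7 + N)*(12 + N) (t(N) = (12 + N)*(-7 + N) = (-7 + N)*(12 + N))
(-54 + t(-3))*(-41) = (-54 + (-84 + (-3)² + 5*(-3)))*(-41) = (-54 + (-84 + 9 - 15))*(-41) = (-54 - 90)*(-41) = -144*(-41) = 5904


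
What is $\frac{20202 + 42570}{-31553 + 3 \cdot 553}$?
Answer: $- \frac{31386}{14947} \approx -2.0998$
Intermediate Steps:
$\frac{20202 + 42570}{-31553 + 3 \cdot 553} = \frac{62772}{-31553 + 1659} = \frac{62772}{-29894} = 62772 \left(- \frac{1}{29894}\right) = - \frac{31386}{14947}$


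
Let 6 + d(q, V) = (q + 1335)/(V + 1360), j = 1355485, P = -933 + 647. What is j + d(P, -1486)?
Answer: 170789305/126 ≈ 1.3555e+6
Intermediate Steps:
P = -286
d(q, V) = -6 + (1335 + q)/(1360 + V) (d(q, V) = -6 + (q + 1335)/(V + 1360) = -6 + (1335 + q)/(1360 + V))
j + d(P, -1486) = 1355485 + (-6825 - 286 - 6*(-1486))/(1360 - 1486) = 1355485 + (-6825 - 286 + 8916)/(-126) = 1355485 - 1/126*1805 = 1355485 - 1805/126 = 170789305/126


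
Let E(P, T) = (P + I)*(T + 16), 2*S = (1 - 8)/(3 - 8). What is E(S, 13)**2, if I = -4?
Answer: 915849/100 ≈ 9158.5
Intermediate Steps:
S = 7/10 (S = ((1 - 8)/(3 - 8))/2 = (-7/(-5))/2 = (-7*(-1/5))/2 = (1/2)*(7/5) = 7/10 ≈ 0.70000)
E(P, T) = (-4 + P)*(16 + T) (E(P, T) = (P - 4)*(T + 16) = (-4 + P)*(16 + T))
E(S, 13)**2 = (-64 - 4*13 + 16*(7/10) + (7/10)*13)**2 = (-64 - 52 + 56/5 + 91/10)**2 = (-957/10)**2 = 915849/100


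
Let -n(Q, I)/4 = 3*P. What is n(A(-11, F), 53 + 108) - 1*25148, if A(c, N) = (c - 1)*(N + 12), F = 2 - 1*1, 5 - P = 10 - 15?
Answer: -25268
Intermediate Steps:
P = 10 (P = 5 - (10 - 15) = 5 - 1*(-5) = 5 + 5 = 10)
F = 1 (F = 2 - 1 = 1)
A(c, N) = (-1 + c)*(12 + N)
n(Q, I) = -120 (n(Q, I) = -12*10 = -4*30 = -120)
n(A(-11, F), 53 + 108) - 1*25148 = -120 - 1*25148 = -120 - 25148 = -25268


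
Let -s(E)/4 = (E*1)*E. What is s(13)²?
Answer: 456976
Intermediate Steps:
s(E) = -4*E² (s(E) = -4*E*1*E = -4*E*E = -4*E²)
s(13)² = (-4*13²)² = (-4*169)² = (-676)² = 456976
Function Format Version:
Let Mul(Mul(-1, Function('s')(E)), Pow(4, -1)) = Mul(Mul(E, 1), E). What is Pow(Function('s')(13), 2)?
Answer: 456976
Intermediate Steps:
Function('s')(E) = Mul(-4, Pow(E, 2)) (Function('s')(E) = Mul(-4, Mul(Mul(E, 1), E)) = Mul(-4, Mul(E, E)) = Mul(-4, Pow(E, 2)))
Pow(Function('s')(13), 2) = Pow(Mul(-4, Pow(13, 2)), 2) = Pow(Mul(-4, 169), 2) = Pow(-676, 2) = 456976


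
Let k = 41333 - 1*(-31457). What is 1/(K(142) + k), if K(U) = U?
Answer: 1/72932 ≈ 1.3711e-5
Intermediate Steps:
k = 72790 (k = 41333 + 31457 = 72790)
1/(K(142) + k) = 1/(142 + 72790) = 1/72932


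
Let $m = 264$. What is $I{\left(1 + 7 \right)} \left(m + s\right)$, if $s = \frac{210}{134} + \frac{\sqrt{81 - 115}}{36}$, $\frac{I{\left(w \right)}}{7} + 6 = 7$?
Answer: $\frac{124551}{67} + \frac{7 i \sqrt{34}}{36} \approx 1859.0 + 1.1338 i$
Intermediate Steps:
$I{\left(w \right)} = 7$ ($I{\left(w \right)} = -42 + 7 \cdot 7 = -42 + 49 = 7$)
$s = \frac{105}{67} + \frac{i \sqrt{34}}{36}$ ($s = 210 \cdot \frac{1}{134} + \sqrt{-34} \cdot \frac{1}{36} = \frac{105}{67} + i \sqrt{34} \cdot \frac{1}{36} = \frac{105}{67} + \frac{i \sqrt{34}}{36} \approx 1.5672 + 0.16197 i$)
$I{\left(1 + 7 \right)} \left(m + s\right) = 7 \left(264 + \left(\frac{105}{67} + \frac{i \sqrt{34}}{36}\right)\right) = 7 \left(\frac{17793}{67} + \frac{i \sqrt{34}}{36}\right) = \frac{124551}{67} + \frac{7 i \sqrt{34}}{36}$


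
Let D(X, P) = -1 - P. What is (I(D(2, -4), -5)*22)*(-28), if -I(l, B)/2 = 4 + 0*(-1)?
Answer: 4928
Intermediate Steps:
I(l, B) = -8 (I(l, B) = -2*(4 + 0*(-1)) = -2*(4 + 0) = -2*4 = -8)
(I(D(2, -4), -5)*22)*(-28) = -8*22*(-28) = -176*(-28) = 4928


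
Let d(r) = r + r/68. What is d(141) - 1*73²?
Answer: -352643/68 ≈ -5185.9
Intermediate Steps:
d(r) = 69*r/68 (d(r) = r + r*(1/68) = r + r/68 = 69*r/68)
d(141) - 1*73² = (69/68)*141 - 1*73² = 9729/68 - 1*5329 = 9729/68 - 5329 = -352643/68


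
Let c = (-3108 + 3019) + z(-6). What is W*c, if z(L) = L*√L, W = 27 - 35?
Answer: 712 + 48*I*√6 ≈ 712.0 + 117.58*I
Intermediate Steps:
W = -8
z(L) = L^(3/2)
c = -89 - 6*I*√6 (c = (-3108 + 3019) + (-6)^(3/2) = -89 - 6*I*√6 ≈ -89.0 - 14.697*I)
W*c = -8*(-89 - 6*I*√6) = 712 + 48*I*√6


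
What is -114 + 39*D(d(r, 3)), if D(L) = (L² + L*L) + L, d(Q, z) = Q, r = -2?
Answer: 120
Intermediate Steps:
D(L) = L + 2*L² (D(L) = (L² + L²) + L = 2*L² + L = L + 2*L²)
-114 + 39*D(d(r, 3)) = -114 + 39*(-2*(1 + 2*(-2))) = -114 + 39*(-2*(1 - 4)) = -114 + 39*(-2*(-3)) = -114 + 39*6 = -114 + 234 = 120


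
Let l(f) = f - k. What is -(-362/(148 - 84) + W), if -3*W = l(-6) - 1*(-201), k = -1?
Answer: 6815/96 ≈ 70.990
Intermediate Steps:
l(f) = 1 + f (l(f) = f - 1*(-1) = f + 1 = 1 + f)
W = -196/3 (W = -((1 - 6) - 1*(-201))/3 = -(-5 + 201)/3 = -⅓*196 = -196/3 ≈ -65.333)
-(-362/(148 - 84) + W) = -(-362/(148 - 84) - 196/3) = -(-362/64 - 196/3) = -(-362*1/64 - 196/3) = -(-181/32 - 196/3) = -1*(-6815/96) = 6815/96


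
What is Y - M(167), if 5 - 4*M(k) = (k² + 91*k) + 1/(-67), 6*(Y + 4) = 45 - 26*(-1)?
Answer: 2166394/201 ≈ 10778.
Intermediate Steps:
Y = 47/6 (Y = -4 + (45 - 26*(-1))/6 = -4 + (45 + 26)/6 = -4 + (⅙)*71 = -4 + 71/6 = 47/6 ≈ 7.8333)
M(k) = 84/67 - 91*k/4 - k²/4 (M(k) = 5/4 - ((k² + 91*k) + 1/(-67))/4 = 5/4 - ((k² + 91*k) - 1/67)/4 = 5/4 - (-1/67 + k² + 91*k)/4 = 5/4 + (1/268 - 91*k/4 - k²/4) = 84/67 - 91*k/4 - k²/4)
Y - M(167) = 47/6 - (84/67 - 91/4*167 - ¼*167²) = 47/6 - (84/67 - 15197/4 - ¼*27889) = 47/6 - (84/67 - 15197/4 - 27889/4) = 47/6 - 1*(-1443213/134) = 47/6 + 1443213/134 = 2166394/201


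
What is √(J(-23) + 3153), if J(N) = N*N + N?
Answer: √3659 ≈ 60.490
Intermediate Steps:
J(N) = N + N² (J(N) = N² + N = N + N²)
√(J(-23) + 3153) = √(-23*(1 - 23) + 3153) = √(-23*(-22) + 3153) = √(506 + 3153) = √3659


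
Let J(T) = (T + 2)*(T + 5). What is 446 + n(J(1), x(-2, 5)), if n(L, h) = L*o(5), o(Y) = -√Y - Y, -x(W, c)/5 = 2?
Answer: 356 - 18*√5 ≈ 315.75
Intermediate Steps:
J(T) = (2 + T)*(5 + T)
x(W, c) = -10 (x(W, c) = -5*2 = -10)
o(Y) = -Y - √Y
n(L, h) = L*(-5 - √5) (n(L, h) = L*(-1*5 - √5) = L*(-5 - √5))
446 + n(J(1), x(-2, 5)) = 446 - (10 + 1² + 7*1)*(5 + √5) = 446 - (10 + 1 + 7)*(5 + √5) = 446 - 1*18*(5 + √5) = 446 + (-90 - 18*√5) = 356 - 18*√5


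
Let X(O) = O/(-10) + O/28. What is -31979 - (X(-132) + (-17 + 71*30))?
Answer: -1193517/35 ≈ -34101.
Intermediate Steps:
X(O) = -9*O/140 (X(O) = O*(-⅒) + O*(1/28) = -O/10 + O/28 = -9*O/140)
-31979 - (X(-132) + (-17 + 71*30)) = -31979 - (-9/140*(-132) + (-17 + 71*30)) = -31979 - (297/35 + (-17 + 2130)) = -31979 - (297/35 + 2113) = -31979 - 1*74252/35 = -31979 - 74252/35 = -1193517/35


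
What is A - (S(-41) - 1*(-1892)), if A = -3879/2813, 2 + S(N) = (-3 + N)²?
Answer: -10766417/2813 ≈ -3827.4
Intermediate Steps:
S(N) = -2 + (-3 + N)²
A = -3879/2813 (A = -3879*1/2813 = -3879/2813 ≈ -1.3790)
A - (S(-41) - 1*(-1892)) = -3879/2813 - ((-2 + (-3 - 41)²) - 1*(-1892)) = -3879/2813 - ((-2 + (-44)²) + 1892) = -3879/2813 - ((-2 + 1936) + 1892) = -3879/2813 - (1934 + 1892) = -3879/2813 - 1*3826 = -3879/2813 - 3826 = -10766417/2813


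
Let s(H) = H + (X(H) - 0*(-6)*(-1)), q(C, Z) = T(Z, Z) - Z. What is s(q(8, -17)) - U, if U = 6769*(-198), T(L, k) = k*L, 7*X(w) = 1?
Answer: 9383977/7 ≈ 1.3406e+6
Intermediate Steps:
X(w) = ⅐ (X(w) = (⅐)*1 = ⅐)
T(L, k) = L*k
q(C, Z) = Z² - Z (q(C, Z) = Z*Z - Z = Z² - Z)
U = -1340262
s(H) = ⅐ + H (s(H) = H + (⅐ - 0*(-6)*(-1)) = H + (⅐ - 0*(-1)) = H + (⅐ - 1*0) = H + (⅐ + 0) = H + ⅐ = ⅐ + H)
s(q(8, -17)) - U = (⅐ - 17*(-1 - 17)) - 1*(-1340262) = (⅐ - 17*(-18)) + 1340262 = (⅐ + 306) + 1340262 = 2143/7 + 1340262 = 9383977/7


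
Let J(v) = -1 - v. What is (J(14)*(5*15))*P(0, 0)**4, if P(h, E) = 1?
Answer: -1125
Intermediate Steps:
(J(14)*(5*15))*P(0, 0)**4 = ((-1 - 1*14)*(5*15))*1**4 = ((-1 - 14)*75)*1 = -15*75*1 = -1125*1 = -1125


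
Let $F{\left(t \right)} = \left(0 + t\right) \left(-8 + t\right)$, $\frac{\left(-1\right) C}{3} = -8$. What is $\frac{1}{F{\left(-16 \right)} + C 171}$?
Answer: $\frac{1}{4488} \approx 0.00022282$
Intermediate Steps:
$C = 24$ ($C = \left(-3\right) \left(-8\right) = 24$)
$F{\left(t \right)} = t \left(-8 + t\right)$
$\frac{1}{F{\left(-16 \right)} + C 171} = \frac{1}{- 16 \left(-8 - 16\right) + 24 \cdot 171} = \frac{1}{\left(-16\right) \left(-24\right) + 4104} = \frac{1}{384 + 4104} = \frac{1}{4488}$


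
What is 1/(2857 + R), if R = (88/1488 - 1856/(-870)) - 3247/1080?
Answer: 33480/95625107 ≈ 0.00035012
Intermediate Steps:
R = -27253/33480 (R = (88*(1/1488) - 1856*(-1/870)) - 3247*1/1080 = (11/186 + 32/15) - 3247/1080 = 2039/930 - 3247/1080 = -27253/33480 ≈ -0.81401)
1/(2857 + R) = 1/(2857 - 27253/33480) = 1/(95625107/33480) = 33480/95625107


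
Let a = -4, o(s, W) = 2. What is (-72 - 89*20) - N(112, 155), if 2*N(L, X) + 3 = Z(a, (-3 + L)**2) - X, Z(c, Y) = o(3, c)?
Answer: -1774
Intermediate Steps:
Z(c, Y) = 2
N(L, X) = -1/2 - X/2 (N(L, X) = -3/2 + (2 - X)/2 = -3/2 + (1 - X/2) = -1/2 - X/2)
(-72 - 89*20) - N(112, 155) = (-72 - 89*20) - (-1/2 - 1/2*155) = (-72 - 1780) - (-1/2 - 155/2) = -1852 - 1*(-78) = -1852 + 78 = -1774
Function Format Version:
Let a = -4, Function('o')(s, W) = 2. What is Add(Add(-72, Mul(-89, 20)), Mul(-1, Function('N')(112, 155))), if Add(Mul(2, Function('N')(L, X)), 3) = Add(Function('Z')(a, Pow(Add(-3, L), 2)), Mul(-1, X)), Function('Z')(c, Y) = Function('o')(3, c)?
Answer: -1774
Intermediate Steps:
Function('Z')(c, Y) = 2
Function('N')(L, X) = Add(Rational(-1, 2), Mul(Rational(-1, 2), X)) (Function('N')(L, X) = Add(Rational(-3, 2), Mul(Rational(1, 2), Add(2, Mul(-1, X)))) = Add(Rational(-3, 2), Add(1, Mul(Rational(-1, 2), X))) = Add(Rational(-1, 2), Mul(Rational(-1, 2), X)))
Add(Add(-72, Mul(-89, 20)), Mul(-1, Function('N')(112, 155))) = Add(Add(-72, Mul(-89, 20)), Mul(-1, Add(Rational(-1, 2), Mul(Rational(-1, 2), 155)))) = Add(Add(-72, -1780), Mul(-1, Add(Rational(-1, 2), Rational(-155, 2)))) = Add(-1852, Mul(-1, -78)) = Add(-1852, 78) = -1774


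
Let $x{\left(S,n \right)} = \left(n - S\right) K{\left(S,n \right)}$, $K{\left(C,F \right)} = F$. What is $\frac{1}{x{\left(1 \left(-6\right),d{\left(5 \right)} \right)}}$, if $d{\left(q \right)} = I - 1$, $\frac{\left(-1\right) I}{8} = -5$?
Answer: $\frac{1}{1755} \approx 0.0005698$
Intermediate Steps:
$I = 40$ ($I = \left(-8\right) \left(-5\right) = 40$)
$d{\left(q \right)} = 39$ ($d{\left(q \right)} = 40 - 1 = 39$)
$x{\left(S,n \right)} = n \left(n - S\right)$ ($x{\left(S,n \right)} = \left(n - S\right) n = n \left(n - S\right)$)
$\frac{1}{x{\left(1 \left(-6\right),d{\left(5 \right)} \right)}} = \frac{1}{39 \left(39 - 1 \left(-6\right)\right)} = \frac{1}{39 \left(39 - -6\right)} = \frac{1}{39 \left(39 + 6\right)} = \frac{1}{39 \cdot 45} = \frac{1}{1755}$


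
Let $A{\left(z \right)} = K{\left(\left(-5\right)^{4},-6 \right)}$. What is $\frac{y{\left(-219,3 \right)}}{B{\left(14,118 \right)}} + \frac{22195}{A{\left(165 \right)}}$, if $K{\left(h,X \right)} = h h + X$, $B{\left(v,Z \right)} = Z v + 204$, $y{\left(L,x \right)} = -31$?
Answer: $\frac{29084731}{724988864} \approx 0.040118$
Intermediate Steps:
$B{\left(v,Z \right)} = 204 + Z v$
$K{\left(h,X \right)} = X + h^{2}$ ($K{\left(h,X \right)} = h^{2} + X = X + h^{2}$)
$A{\left(z \right)} = 390619$ ($A{\left(z \right)} = -6 + \left(\left(-5\right)^{4}\right)^{2} = -6 + 625^{2} = -6 + 390625 = 390619$)
$\frac{y{\left(-219,3 \right)}}{B{\left(14,118 \right)}} + \frac{22195}{A{\left(165 \right)}} = - \frac{31}{204 + 118 \cdot 14} + \frac{22195}{390619} = - \frac{31}{204 + 1652} + 22195 \cdot \frac{1}{390619} = - \frac{31}{1856} + \frac{22195}{390619} = \frac{29084731}{724988864}$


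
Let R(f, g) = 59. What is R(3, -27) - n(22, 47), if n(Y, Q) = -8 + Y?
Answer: 45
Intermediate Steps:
R(3, -27) - n(22, 47) = 59 - (-8 + 22) = 59 - 1*14 = 59 - 14 = 45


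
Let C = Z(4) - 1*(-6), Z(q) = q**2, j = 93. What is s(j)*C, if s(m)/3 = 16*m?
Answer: 98208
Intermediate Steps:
C = 22 (C = 4**2 - 1*(-6) = 16 + 6 = 22)
s(m) = 48*m (s(m) = 3*(16*m) = 48*m)
s(j)*C = (48*93)*22 = 4464*22 = 98208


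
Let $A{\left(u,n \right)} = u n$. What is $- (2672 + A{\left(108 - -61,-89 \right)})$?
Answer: $12369$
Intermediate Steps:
$A{\left(u,n \right)} = n u$
$- (2672 + A{\left(108 - -61,-89 \right)}) = - (2672 - 89 \left(108 - -61\right)) = - (2672 - 89 \left(108 + 61\right)) = - (2672 - 15041) = \left(-1\right) \left(-12369\right) = 12369$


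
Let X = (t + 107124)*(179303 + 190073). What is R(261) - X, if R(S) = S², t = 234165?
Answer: -126063897543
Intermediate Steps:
X = 126063965664 (X = (234165 + 107124)*(179303 + 190073) = 341289*369376 = 126063965664)
R(261) - X = 261² - 1*126063965664 = 68121 - 126063965664 = -126063897543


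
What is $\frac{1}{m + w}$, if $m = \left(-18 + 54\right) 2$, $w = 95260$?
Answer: $\frac{1}{95332} \approx 1.049 \cdot 10^{-5}$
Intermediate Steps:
$m = 72$ ($m = 36 \cdot 2 = 72$)
$\frac{1}{m + w} = \frac{1}{72 + 95260} = \frac{1}{95332}$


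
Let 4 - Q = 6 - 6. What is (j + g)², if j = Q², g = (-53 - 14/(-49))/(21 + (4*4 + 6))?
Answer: 19775809/90601 ≈ 218.27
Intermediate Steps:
Q = 4 (Q = 4 - (6 - 6) = 4 - 1*0 = 4 + 0 = 4)
g = -369/301 (g = (-53 - 14*(-1/49))/(21 + (16 + 6)) = (-53 + 2/7)/(21 + 22) = -369/7/43 = -369/7*1/43 = -369/301 ≈ -1.2259)
j = 16 (j = 4² = 16)
(j + g)² = (16 - 369/301)² = (4447/301)² = 19775809/90601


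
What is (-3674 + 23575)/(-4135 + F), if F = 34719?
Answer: 19901/30584 ≈ 0.65070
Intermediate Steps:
(-3674 + 23575)/(-4135 + F) = (-3674 + 23575)/(-4135 + 34719) = 19901/30584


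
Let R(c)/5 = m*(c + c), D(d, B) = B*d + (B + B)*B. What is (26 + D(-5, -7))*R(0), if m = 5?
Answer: 0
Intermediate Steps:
D(d, B) = 2*B² + B*d (D(d, B) = B*d + (2*B)*B = B*d + 2*B² = 2*B² + B*d)
R(c) = 50*c (R(c) = 5*(5*(c + c)) = 5*(5*(2*c)) = 5*(10*c) = 50*c)
(26 + D(-5, -7))*R(0) = (26 - 7*(-5 + 2*(-7)))*(50*0) = (26 - 7*(-5 - 14))*0 = (26 - 7*(-19))*0 = (26 + 133)*0 = 159*0 = 0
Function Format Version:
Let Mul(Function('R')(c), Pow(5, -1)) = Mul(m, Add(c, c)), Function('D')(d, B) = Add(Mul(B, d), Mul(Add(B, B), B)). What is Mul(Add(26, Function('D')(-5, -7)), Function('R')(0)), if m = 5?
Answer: 0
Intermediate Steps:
Function('D')(d, B) = Add(Mul(2, Pow(B, 2)), Mul(B, d)) (Function('D')(d, B) = Add(Mul(B, d), Mul(Mul(2, B), B)) = Add(Mul(B, d), Mul(2, Pow(B, 2))) = Add(Mul(2, Pow(B, 2)), Mul(B, d)))
Function('R')(c) = Mul(50, c) (Function('R')(c) = Mul(5, Mul(5, Add(c, c))) = Mul(5, Mul(5, Mul(2, c))) = Mul(5, Mul(10, c)) = Mul(50, c))
Mul(Add(26, Function('D')(-5, -7)), Function('R')(0)) = Mul(Add(26, Mul(-7, Add(-5, Mul(2, -7)))), Mul(50, 0)) = Mul(Add(26, Mul(-7, Add(-5, -14))), 0) = Mul(Add(26, Mul(-7, -19)), 0) = Mul(Add(26, 133), 0) = Mul(159, 0) = 0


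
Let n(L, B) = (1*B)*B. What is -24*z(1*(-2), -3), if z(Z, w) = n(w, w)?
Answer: -216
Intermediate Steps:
n(L, B) = B² (n(L, B) = B*B = B²)
z(Z, w) = w²
-24*z(1*(-2), -3) = -24*(-3)² = -24*9 = -216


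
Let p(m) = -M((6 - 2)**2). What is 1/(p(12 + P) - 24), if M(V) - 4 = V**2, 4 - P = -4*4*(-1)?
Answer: -1/284 ≈ -0.0035211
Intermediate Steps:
P = -12 (P = 4 - (-4*4)*(-1) = 4 - (-16)*(-1) = 4 - 1*16 = 4 - 16 = -12)
M(V) = 4 + V**2
p(m) = -260 (p(m) = -(4 + ((6 - 2)**2)**2) = -(4 + (4**2)**2) = -(4 + 16**2) = -(4 + 256) = -1*260 = -260)
1/(p(12 + P) - 24) = 1/(-260 - 24) = 1/(-284) = -1/284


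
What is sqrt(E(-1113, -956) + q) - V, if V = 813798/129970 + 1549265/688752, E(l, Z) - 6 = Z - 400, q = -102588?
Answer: -380931486073/44758548720 + I*sqrt(103938) ≈ -8.5108 + 322.39*I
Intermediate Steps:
E(l, Z) = -394 + Z (E(l, Z) = 6 + (Z - 400) = 6 + (-400 + Z) = -394 + Z)
V = 380931486073/44758548720 (V = 813798*(1/129970) + 1549265*(1/688752) = 406899/64985 + 1549265/688752 = 380931486073/44758548720 ≈ 8.5108)
sqrt(E(-1113, -956) + q) - V = sqrt((-394 - 956) - 102588) - 1*380931486073/44758548720 = sqrt(-1350 - 102588) - 380931486073/44758548720 = sqrt(-103938) - 380931486073/44758548720 = I*sqrt(103938) - 380931486073/44758548720 = -380931486073/44758548720 + I*sqrt(103938)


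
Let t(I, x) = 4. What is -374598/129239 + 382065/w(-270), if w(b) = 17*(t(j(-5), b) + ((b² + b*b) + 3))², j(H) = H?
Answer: -135385129923020799/46708859063971687 ≈ -2.8985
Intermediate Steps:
w(b) = 17*(7 + 2*b²)² (w(b) = 17*(4 + ((b² + b*b) + 3))² = 17*(4 + ((b² + b²) + 3))² = 17*(4 + (2*b² + 3))² = 17*(4 + (3 + 2*b²))² = 17*(7 + 2*b²)²)
-374598/129239 + 382065/w(-270) = -374598/129239 + 382065/((17*(7 + 2*(-270)²)²)) = -374598*1/129239 + 382065/((17*(7 + 2*72900)²)) = -374598/129239 + 382065/((17*(7 + 145800)²)) = -374598/129239 + 382065/((17*145807²)) = -374598/129239 + 382065/((17*21259681249)) = -374598/129239 + 382065/361414581233 = -135385129923020799/46708859063971687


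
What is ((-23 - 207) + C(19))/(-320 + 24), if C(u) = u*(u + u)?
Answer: -123/74 ≈ -1.6622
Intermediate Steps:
C(u) = 2*u**2 (C(u) = u*(2*u) = 2*u**2)
((-23 - 207) + C(19))/(-320 + 24) = ((-23 - 207) + 2*19**2)/(-320 + 24) = (-230 + 2*361)/(-296) = (-230 + 722)*(-1/296) = 492*(-1/296) = -123/74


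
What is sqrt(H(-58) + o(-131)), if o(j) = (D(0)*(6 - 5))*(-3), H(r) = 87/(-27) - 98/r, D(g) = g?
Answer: 20*I*sqrt(29)/87 ≈ 1.238*I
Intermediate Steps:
H(r) = -29/9 - 98/r (H(r) = 87*(-1/27) - 98/r = -29/9 - 98/r)
o(j) = 0 (o(j) = (0*(6 - 5))*(-3) = (0*1)*(-3) = 0*(-3) = 0)
sqrt(H(-58) + o(-131)) = sqrt((-29/9 - 98/(-58)) + 0) = sqrt((-29/9 - 98*(-1/58)) + 0) = sqrt((-29/9 + 49/29) + 0) = sqrt(-400/261 + 0) = sqrt(-400/261) = 20*I*sqrt(29)/87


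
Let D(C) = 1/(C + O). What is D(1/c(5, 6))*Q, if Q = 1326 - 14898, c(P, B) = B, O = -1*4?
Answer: 81432/23 ≈ 3540.5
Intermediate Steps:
O = -4
Q = -13572
D(C) = 1/(-4 + C) (D(C) = 1/(C - 4) = 1/(-4 + C))
D(1/c(5, 6))*Q = -13572/(-4 + 1/6) = -13572/(-4 + ⅙) = -13572/(-23/6) = -6/23*(-13572) = 81432/23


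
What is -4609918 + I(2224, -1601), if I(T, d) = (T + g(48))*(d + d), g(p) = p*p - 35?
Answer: -18996504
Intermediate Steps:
g(p) = -35 + p**2 (g(p) = p**2 - 35 = -35 + p**2)
I(T, d) = 2*d*(2269 + T) (I(T, d) = (T + (-35 + 48**2))*(d + d) = (T + (-35 + 2304))*(2*d) = (T + 2269)*(2*d) = (2269 + T)*(2*d) = 2*d*(2269 + T))
-4609918 + I(2224, -1601) = -4609918 + 2*(-1601)*(2269 + 2224) = -4609918 + 2*(-1601)*4493 = -4609918 - 14386586 = -18996504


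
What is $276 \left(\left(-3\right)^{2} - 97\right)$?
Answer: $-24288$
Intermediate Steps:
$276 \left(\left(-3\right)^{2} - 97\right) = 276 \left(9 - 97\right) = 276 \left(-88\right) = -24288$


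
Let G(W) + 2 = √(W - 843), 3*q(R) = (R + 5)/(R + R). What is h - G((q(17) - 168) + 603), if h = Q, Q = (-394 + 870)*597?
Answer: 284174 - I*√1060647/51 ≈ 2.8417e+5 - 20.194*I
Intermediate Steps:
q(R) = (5 + R)/(6*R) (q(R) = ((R + 5)/(R + R))/3 = ((5 + R)/((2*R)))/3 = ((5 + R)*(1/(2*R)))/3 = ((5 + R)/(2*R))/3 = (5 + R)/(6*R))
G(W) = -2 + √(-843 + W) (G(W) = -2 + √(W - 843) = -2 + √(-843 + W))
Q = 284172 (Q = 476*597 = 284172)
h = 284172
h - G((q(17) - 168) + 603) = 284172 - (-2 + √(-843 + (((⅙)*(5 + 17)/17 - 168) + 603))) = 284172 - (-2 + √(-843 + (((⅙)*(1/17)*22 - 168) + 603))) = 284172 - (-2 + √(-843 + ((11/51 - 168) + 603))) = 284172 - (-2 + √(-843 + (-8557/51 + 603))) = 284172 - (-2 + √(-843 + 22196/51)) = 284172 - (-2 + √(-20797/51)) = 284172 - (-2 + I*√1060647/51) = 284172 + (2 - I*√1060647/51) = 284174 - I*√1060647/51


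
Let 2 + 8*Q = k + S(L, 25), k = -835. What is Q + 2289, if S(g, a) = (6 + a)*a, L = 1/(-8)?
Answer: 9125/4 ≈ 2281.3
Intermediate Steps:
L = -1/8 ≈ -0.12500
S(g, a) = a*(6 + a)
Q = -31/4 (Q = -1/4 + (-835 + 25*(6 + 25))/8 = -1/4 + (-835 + 25*31)/8 = -1/4 + (-835 + 775)/8 = -1/4 + (1/8)*(-60) = -1/4 - 15/2 = -31/4 ≈ -7.7500)
Q + 2289 = -31/4 + 2289 = 9125/4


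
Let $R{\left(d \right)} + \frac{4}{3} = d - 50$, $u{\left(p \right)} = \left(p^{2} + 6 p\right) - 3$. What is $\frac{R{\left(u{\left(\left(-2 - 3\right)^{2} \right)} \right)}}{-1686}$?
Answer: $- \frac{1081}{2529} \approx -0.42744$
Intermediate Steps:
$u{\left(p \right)} = -3 + p^{2} + 6 p$
$R{\left(d \right)} = - \frac{154}{3} + d$ ($R{\left(d \right)} = - \frac{4}{3} + \left(d - 50\right) = - \frac{4}{3} + \left(-50 + d\right) = - \frac{154}{3} + d$)
$\frac{R{\left(u{\left(\left(-2 - 3\right)^{2} \right)} \right)}}{-1686} = \frac{- \frac{154}{3} + \left(-3 + \left(\left(-2 - 3\right)^{2}\right)^{2} + 6 \left(-2 - 3\right)^{2}\right)}{-1686} = \left(- \frac{154}{3} + \left(-3 + \left(\left(-5\right)^{2}\right)^{2} + 6 \left(-5\right)^{2}\right)\right) \left(- \frac{1}{1686}\right) = \left(- \frac{154}{3} + \left(-3 + 25^{2} + 6 \cdot 25\right)\right) \left(- \frac{1}{1686}\right) = \left(- \frac{154}{3} + \left(-3 + 625 + 150\right)\right) \left(- \frac{1}{1686}\right) = \left(- \frac{154}{3} + 772\right) \left(- \frac{1}{1686}\right) = \frac{2162}{3} \left(- \frac{1}{1686}\right) = - \frac{1081}{2529}$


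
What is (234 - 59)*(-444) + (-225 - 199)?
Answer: -78124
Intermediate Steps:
(234 - 59)*(-444) + (-225 - 199) = 175*(-444) - 424 = -77700 - 424 = -78124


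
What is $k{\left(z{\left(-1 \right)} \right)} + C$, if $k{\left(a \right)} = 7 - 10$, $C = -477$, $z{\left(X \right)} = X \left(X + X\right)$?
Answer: $-480$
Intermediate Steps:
$z{\left(X \right)} = 2 X^{2}$ ($z{\left(X \right)} = X 2 X = 2 X^{2}$)
$k{\left(a \right)} = -3$ ($k{\left(a \right)} = 7 - 10 = -3$)
$k{\left(z{\left(-1 \right)} \right)} + C = -3 - 477 = -480$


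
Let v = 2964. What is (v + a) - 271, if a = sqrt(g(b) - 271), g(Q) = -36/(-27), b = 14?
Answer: 2693 + I*sqrt(2427)/3 ≈ 2693.0 + 16.422*I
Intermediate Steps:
g(Q) = 4/3 (g(Q) = -36*(-1/27) = 4/3)
a = I*sqrt(2427)/3 (a = sqrt(4/3 - 271) = sqrt(-809/3) = I*sqrt(2427)/3 ≈ 16.422*I)
(v + a) - 271 = (2964 + I*sqrt(2427)/3) - 271 = 2693 + I*sqrt(2427)/3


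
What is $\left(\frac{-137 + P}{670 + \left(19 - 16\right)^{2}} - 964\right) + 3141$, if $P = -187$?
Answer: $\frac{1477859}{679} \approx 2176.5$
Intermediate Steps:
$\left(\frac{-137 + P}{670 + \left(19 - 16\right)^{2}} - 964\right) + 3141 = \left(\frac{-137 - 187}{670 + \left(19 - 16\right)^{2}} - 964\right) + 3141 = \left(- \frac{324}{670 + 3^{2}} - 964\right) + 3141 = \left(- \frac{324}{670 + 9} - 964\right) + 3141 = \left(- \frac{324}{679} - 964\right) + 3141 = - \frac{654880}{679} + 3141 = \frac{1477859}{679}$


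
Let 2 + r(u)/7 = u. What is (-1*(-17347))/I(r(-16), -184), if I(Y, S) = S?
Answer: -17347/184 ≈ -94.277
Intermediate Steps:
r(u) = -14 + 7*u
(-1*(-17347))/I(r(-16), -184) = -1*(-17347)/(-184) = 17347*(-1/184) = -17347/184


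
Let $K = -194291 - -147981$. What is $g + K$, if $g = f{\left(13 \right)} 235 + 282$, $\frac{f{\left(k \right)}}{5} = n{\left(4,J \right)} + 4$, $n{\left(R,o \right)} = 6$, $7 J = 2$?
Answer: $-34278$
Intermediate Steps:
$J = \frac{2}{7}$ ($J = \frac{1}{7} \cdot 2 = \frac{2}{7} \approx 0.28571$)
$f{\left(k \right)} = 50$ ($f{\left(k \right)} = 5 \left(6 + 4\right) = 5 \cdot 10 = 50$)
$K = -46310$ ($K = -194291 + 147981 = -46310$)
$g = 12032$ ($g = 50 \cdot 235 + 282 = 11750 + 282 = 12032$)
$g + K = 12032 - 46310 = -34278$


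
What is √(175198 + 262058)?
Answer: 6*√12146 ≈ 661.25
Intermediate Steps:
√(175198 + 262058) = √437256 = 6*√12146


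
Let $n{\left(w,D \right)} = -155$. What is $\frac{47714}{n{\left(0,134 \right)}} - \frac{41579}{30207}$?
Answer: $- \frac{1447741543}{4682085} \approx -309.21$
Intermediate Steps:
$\frac{47714}{n{\left(0,134 \right)}} - \frac{41579}{30207} = \frac{47714}{-155} - \frac{41579}{30207} = 47714 \left(- \frac{1}{155}\right) - \frac{41579}{30207} = - \frac{47714}{155} - \frac{41579}{30207} = - \frac{1447741543}{4682085}$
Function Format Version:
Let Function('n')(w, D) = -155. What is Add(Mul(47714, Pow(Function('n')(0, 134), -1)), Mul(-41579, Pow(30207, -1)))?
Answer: Rational(-1447741543, 4682085) ≈ -309.21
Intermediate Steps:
Add(Mul(47714, Pow(Function('n')(0, 134), -1)), Mul(-41579, Pow(30207, -1))) = Add(Mul(47714, Pow(-155, -1)), Mul(-41579, Pow(30207, -1))) = Add(Mul(47714, Rational(-1, 155)), Mul(-41579, Rational(1, 30207))) = Add(Rational(-47714, 155), Rational(-41579, 30207)) = Rational(-1447741543, 4682085)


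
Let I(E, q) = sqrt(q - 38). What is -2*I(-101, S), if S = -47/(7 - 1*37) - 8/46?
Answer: -I*sqrt(17428710)/345 ≈ -12.101*I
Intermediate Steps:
S = 961/690 (S = -47/(7 - 37) - 8*1/46 = -47/(-30) - 4/23 = -47*(-1/30) - 4/23 = 47/30 - 4/23 = 961/690 ≈ 1.3928)
I(E, q) = sqrt(-38 + q)
-2*I(-101, S) = -2*sqrt(-38 + 961/690) = -I*sqrt(17428710)/345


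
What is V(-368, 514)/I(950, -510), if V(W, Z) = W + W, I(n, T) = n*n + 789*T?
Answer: -368/250055 ≈ -0.0014717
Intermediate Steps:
I(n, T) = n² + 789*T
V(W, Z) = 2*W
V(-368, 514)/I(950, -510) = (2*(-368))/(950² + 789*(-510)) = -736/(902500 - 402390) = -736/500110 = -736*1/500110 = -368/250055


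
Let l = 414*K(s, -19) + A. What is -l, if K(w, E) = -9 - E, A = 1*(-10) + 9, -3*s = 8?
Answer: -4139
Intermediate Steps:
s = -8/3 (s = -1/3*8 = -8/3 ≈ -2.6667)
A = -1 (A = -10 + 9 = -1)
l = 4139 (l = 414*(-9 - 1*(-19)) - 1 = 414*(-9 + 19) - 1 = 414*10 - 1 = 4140 - 1 = 4139)
-l = -1*4139 = -4139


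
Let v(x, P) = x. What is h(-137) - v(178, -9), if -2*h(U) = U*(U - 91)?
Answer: -15796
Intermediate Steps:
h(U) = -U*(-91 + U)/2 (h(U) = -U*(U - 91)/2 = -U*(-91 + U)/2)
h(-137) - v(178, -9) = (½)*(-137)*(91 - 1*(-137)) - 1*178 = (½)*(-137)*(91 + 137) - 178 = (½)*(-137)*228 - 178 = -15618 - 178 = -15796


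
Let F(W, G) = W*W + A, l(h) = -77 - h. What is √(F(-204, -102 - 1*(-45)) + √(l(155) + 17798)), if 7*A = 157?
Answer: √(2040283 + 49*√17566)/7 ≈ 204.38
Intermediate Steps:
A = 157/7 (A = (⅐)*157 = 157/7 ≈ 22.429)
F(W, G) = 157/7 + W² (F(W, G) = W*W + 157/7 = W² + 157/7 = 157/7 + W²)
√(F(-204, -102 - 1*(-45)) + √(l(155) + 17798)) = √((157/7 + (-204)²) + √((-77 - 1*155) + 17798)) = √((157/7 + 41616) + √((-77 - 155) + 17798)) = √(291469/7 + √(-232 + 17798)) = √(291469/7 + √17566)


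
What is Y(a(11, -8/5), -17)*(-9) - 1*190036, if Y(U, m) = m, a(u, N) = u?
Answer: -189883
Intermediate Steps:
Y(a(11, -8/5), -17)*(-9) - 1*190036 = -17*(-9) - 1*190036 = 153 - 190036 = -189883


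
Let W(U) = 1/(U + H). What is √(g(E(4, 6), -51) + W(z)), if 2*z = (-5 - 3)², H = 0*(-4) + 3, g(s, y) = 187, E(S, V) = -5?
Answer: √229110/35 ≈ 13.676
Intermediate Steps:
H = 3 (H = 0 + 3 = 3)
z = 32 (z = (-5 - 3)²/2 = (½)*(-8)² = (½)*64 = 32)
W(U) = 1/(3 + U) (W(U) = 1/(U + 3) = 1/(3 + U))
√(g(E(4, 6), -51) + W(z)) = √(187 + 1/(3 + 32)) = √(187 + 1/35) = √(6546/35) = √229110/35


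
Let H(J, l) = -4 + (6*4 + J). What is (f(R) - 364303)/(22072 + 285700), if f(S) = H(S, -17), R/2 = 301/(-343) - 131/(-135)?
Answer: -2409730817/2035911780 ≈ -1.1836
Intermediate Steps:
H(J, l) = 20 + J (H(J, l) = -4 + (24 + J) = 20 + J)
R = 1228/6615 (R = 2*(301/(-343) - 131/(-135)) = 2*(301*(-1/343) - 131*(-1/135)) = 2*(-43/49 + 131/135) = 2*(614/6615) = 1228/6615 ≈ 0.18564)
f(S) = 20 + S
(f(R) - 364303)/(22072 + 285700) = ((20 + 1228/6615) - 364303)/(22072 + 285700) = (133528/6615 - 364303)/307772 = -2409730817/6615*1/307772 = -2409730817/2035911780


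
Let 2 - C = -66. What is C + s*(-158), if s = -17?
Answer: 2754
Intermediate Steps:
C = 68 (C = 2 - 1*(-66) = 2 + 66 = 68)
C + s*(-158) = 68 - 17*(-158) = 68 + 2686 = 2754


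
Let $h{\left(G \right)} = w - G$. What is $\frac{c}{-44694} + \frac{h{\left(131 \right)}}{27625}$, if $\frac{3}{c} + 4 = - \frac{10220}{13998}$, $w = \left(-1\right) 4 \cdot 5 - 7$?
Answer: $- \frac{1993188111}{349359341500} \approx -0.0057053$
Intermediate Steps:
$w = -27$ ($w = \left(-4\right) 5 - 7 = -20 - 7 = -27$)
$h{\left(G \right)} = -27 - G$
$c = - \frac{20997}{33106}$ ($c = \frac{3}{-4 - \frac{10220}{13998}} = \frac{3}{-4 - \frac{5110}{6999}} = \frac{3}{- \frac{33106}{6999}} = 3 \left(- \frac{6999}{33106}\right) = - \frac{20997}{33106} \approx -0.63424$)
$\frac{c}{-44694} + \frac{h{\left(131 \right)}}{27625} = - \frac{20997}{33106 \left(-44694\right)} + \frac{-27 - 131}{27625} = \left(- \frac{20997}{33106}\right) \left(- \frac{1}{44694}\right) + \left(-27 - 131\right) \frac{1}{27625} = \frac{2333}{164404396} - \frac{158}{27625} = - \frac{1993188111}{349359341500}$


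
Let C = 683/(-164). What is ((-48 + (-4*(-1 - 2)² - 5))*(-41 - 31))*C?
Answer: -1094166/41 ≈ -26687.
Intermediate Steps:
C = -683/164 (C = 683*(-1/164) = -683/164 ≈ -4.1646)
((-48 + (-4*(-1 - 2)² - 5))*(-41 - 31))*C = ((-48 + (-4*(-1 - 2)² - 5))*(-41 - 31))*(-683/164) = ((-48 + (-4*(-3)² - 5))*(-72))*(-683/164) = ((-48 + (-4*9 - 5))*(-72))*(-683/164) = ((-48 + (-36 - 5))*(-72))*(-683/164) = ((-48 - 41)*(-72))*(-683/164) = -89*(-72)*(-683/164) = 6408*(-683/164) = -1094166/41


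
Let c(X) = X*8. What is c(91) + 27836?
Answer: 28564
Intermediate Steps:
c(X) = 8*X
c(91) + 27836 = 8*91 + 27836 = 728 + 27836 = 28564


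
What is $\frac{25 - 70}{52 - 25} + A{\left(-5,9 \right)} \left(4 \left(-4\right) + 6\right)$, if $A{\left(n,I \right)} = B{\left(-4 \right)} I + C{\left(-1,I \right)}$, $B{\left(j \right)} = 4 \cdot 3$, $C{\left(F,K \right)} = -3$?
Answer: $- \frac{3155}{3} \approx -1051.7$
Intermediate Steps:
$B{\left(j \right)} = 12$
$A{\left(n,I \right)} = -3 + 12 I$ ($A{\left(n,I \right)} = 12 I - 3 = -3 + 12 I$)
$\frac{25 - 70}{52 - 25} + A{\left(-5,9 \right)} \left(4 \left(-4\right) + 6\right) = \frac{25 - 70}{52 - 25} + \left(-3 + 12 \cdot 9\right) \left(4 \left(-4\right) + 6\right) = - \frac{45}{27} + \left(-3 + 108\right) \left(-16 + 6\right) = \left(-45\right) \frac{1}{27} + 105 \left(-10\right) = - \frac{5}{3} - 1050 = - \frac{3155}{3}$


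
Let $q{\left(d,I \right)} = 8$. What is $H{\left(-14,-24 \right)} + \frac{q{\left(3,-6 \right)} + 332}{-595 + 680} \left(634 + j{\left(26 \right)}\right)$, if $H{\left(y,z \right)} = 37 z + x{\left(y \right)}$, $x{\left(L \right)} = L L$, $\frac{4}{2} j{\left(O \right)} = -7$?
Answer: $1830$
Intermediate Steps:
$j{\left(O \right)} = - \frac{7}{2}$ ($j{\left(O \right)} = \frac{1}{2} \left(-7\right) = - \frac{7}{2}$)
$x{\left(L \right)} = L^{2}$
$H{\left(y,z \right)} = y^{2} + 37 z$ ($H{\left(y,z \right)} = 37 z + y^{2} = y^{2} + 37 z$)
$H{\left(-14,-24 \right)} + \frac{q{\left(3,-6 \right)} + 332}{-595 + 680} \left(634 + j{\left(26 \right)}\right) = \left(\left(-14\right)^{2} + 37 \left(-24\right)\right) + \frac{8 + 332}{-595 + 680} \left(634 - \frac{7}{2}\right) = \left(196 - 888\right) + \frac{340}{85} \cdot \frac{1261}{2} = -692 + 340 \cdot \frac{1}{85} \cdot \frac{1261}{2} = -692 + 4 \cdot \frac{1261}{2} = -692 + 2522 = 1830$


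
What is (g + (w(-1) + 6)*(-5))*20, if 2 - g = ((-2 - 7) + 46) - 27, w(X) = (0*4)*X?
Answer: -760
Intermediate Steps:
w(X) = 0 (w(X) = 0*X = 0)
g = -8 (g = 2 - (((-2 - 7) + 46) - 27) = 2 - ((-9 + 46) - 27) = 2 - (37 - 27) = 2 - 1*10 = 2 - 10 = -8)
(g + (w(-1) + 6)*(-5))*20 = (-8 + (0 + 6)*(-5))*20 = (-8 + 6*(-5))*20 = (-8 - 30)*20 = -38*20 = -760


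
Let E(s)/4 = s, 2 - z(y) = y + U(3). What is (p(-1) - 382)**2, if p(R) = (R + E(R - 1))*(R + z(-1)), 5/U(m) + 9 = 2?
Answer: 8094025/49 ≈ 1.6518e+5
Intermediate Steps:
U(m) = -5/7 (U(m) = 5/(-9 + 2) = 5/(-7) = 5*(-1/7) = -5/7)
z(y) = 19/7 - y (z(y) = 2 - (y - 5/7) = 2 - (-5/7 + y) = 2 + (5/7 - y) = 19/7 - y)
E(s) = 4*s
p(R) = (-4 + 5*R)*(26/7 + R) (p(R) = (R + 4*(R - 1))*(R + (19/7 - 1*(-1))) = (R + 4*(-1 + R))*(R + (19/7 + 1)) = (R + (-4 + 4*R))*(R + 26/7) = (-4 + 5*R)*(26/7 + R))
(p(-1) - 382)**2 = ((-104/7 + 5*(-1)**2 + (102/7)*(-1)) - 382)**2 = ((-104/7 + 5*1 - 102/7) - 382)**2 = ((-104/7 + 5 - 102/7) - 382)**2 = (-171/7 - 382)**2 = (-2845/7)**2 = 8094025/49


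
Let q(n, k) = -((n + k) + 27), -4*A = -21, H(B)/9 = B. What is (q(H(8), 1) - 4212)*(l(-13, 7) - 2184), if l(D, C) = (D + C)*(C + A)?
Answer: 9734340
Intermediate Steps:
H(B) = 9*B
A = 21/4 (A = -¼*(-21) = 21/4 ≈ 5.2500)
q(n, k) = -27 - k - n (q(n, k) = -((k + n) + 27) = -(27 + k + n) = -27 - k - n)
l(D, C) = (21/4 + C)*(C + D) (l(D, C) = (D + C)*(C + 21/4) = (C + D)*(21/4 + C) = (21/4 + C)*(C + D))
(q(H(8), 1) - 4212)*(l(-13, 7) - 2184) = ((-27 - 1*1 - 9*8) - 4212)*((7² + (21/4)*7 + (21/4)*(-13) + 7*(-13)) - 2184) = ((-27 - 1 - 1*72) - 4212)*((49 + 147/4 - 273/4 - 91) - 2184) = ((-27 - 1 - 72) - 4212)*(-147/2 - 2184) = (-100 - 4212)*(-4515/2) = -4312*(-4515/2) = 9734340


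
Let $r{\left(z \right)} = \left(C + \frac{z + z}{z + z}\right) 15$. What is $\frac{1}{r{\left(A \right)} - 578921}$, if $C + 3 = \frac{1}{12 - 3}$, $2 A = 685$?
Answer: $- \frac{3}{1736848} \approx -1.7273 \cdot 10^{-6}$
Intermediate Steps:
$A = \frac{685}{2}$ ($A = \frac{1}{2} \cdot 685 = \frac{685}{2} \approx 342.5$)
$C = - \frac{26}{9}$ ($C = -3 + \frac{1}{12 - 3} = -3 + \frac{1}{9} = - \frac{26}{9} \approx -2.8889$)
$r{\left(z \right)} = - \frac{85}{3}$ ($r{\left(z \right)} = \left(- \frac{26}{9} + \frac{z + z}{z + z}\right) 15 = \left(- \frac{26}{9} + \frac{2 z}{2 z}\right) 15 = \left(- \frac{26}{9} + 2 z \frac{1}{2 z}\right) 15 = \left(- \frac{26}{9} + 1\right) 15 = \left(- \frac{17}{9}\right) 15 = - \frac{85}{3}$)
$\frac{1}{r{\left(A \right)} - 578921} = \frac{1}{- \frac{85}{3} - 578921} = \frac{1}{- \frac{1736848}{3}} = - \frac{3}{1736848}$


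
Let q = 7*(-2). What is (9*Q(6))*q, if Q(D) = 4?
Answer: -504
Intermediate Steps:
q = -14
(9*Q(6))*q = (9*4)*(-14) = 36*(-14) = -504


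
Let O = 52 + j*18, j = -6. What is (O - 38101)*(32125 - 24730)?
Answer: -282171015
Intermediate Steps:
O = -56 (O = 52 - 6*18 = 52 - 108 = -56)
(O - 38101)*(32125 - 24730) = (-56 - 38101)*(32125 - 24730) = -38157*7395 = -282171015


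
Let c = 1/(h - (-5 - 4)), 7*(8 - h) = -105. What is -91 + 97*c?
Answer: -2815/32 ≈ -87.969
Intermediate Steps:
h = 23 (h = 8 - ⅐*(-105) = 8 + 15 = 23)
c = 1/32 (c = 1/(23 - (-5 - 4)) = 1/(23 - 1*(-9)) = 1/(23 + 9) = 1/32 ≈ 0.031250)
-91 + 97*c = -91 + 97*(1/32) = -91 + 97/32 = -2815/32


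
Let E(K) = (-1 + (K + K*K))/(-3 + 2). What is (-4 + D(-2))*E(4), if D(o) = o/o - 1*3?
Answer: 114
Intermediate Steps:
D(o) = -2 (D(o) = 1 - 3 = -2)
E(K) = 1 - K - K² (E(K) = (-1 + (K + K²))/(-1) = (-1 + K + K²)*(-1) = 1 - K - K²)
(-4 + D(-2))*E(4) = (-4 - 2)*(1 - 1*4 - 1*4²) = -6*(1 - 4 - 1*16) = -6*(1 - 4 - 16) = -6*(-19) = 114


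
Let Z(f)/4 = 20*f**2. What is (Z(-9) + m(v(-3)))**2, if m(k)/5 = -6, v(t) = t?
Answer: 41602500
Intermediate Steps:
Z(f) = 80*f**2 (Z(f) = 4*(20*f**2) = 80*f**2)
m(k) = -30 (m(k) = 5*(-6) = -30)
(Z(-9) + m(v(-3)))**2 = (80*(-9)**2 - 30)**2 = (80*81 - 30)**2 = (6480 - 30)**2 = 6450**2 = 41602500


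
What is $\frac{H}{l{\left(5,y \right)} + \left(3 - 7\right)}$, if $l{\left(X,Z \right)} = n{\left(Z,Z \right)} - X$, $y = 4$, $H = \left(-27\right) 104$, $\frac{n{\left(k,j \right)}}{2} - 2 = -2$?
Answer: $312$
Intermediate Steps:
$n{\left(k,j \right)} = 0$ ($n{\left(k,j \right)} = 4 + 2 \left(-2\right) = 4 - 4 = 0$)
$H = -2808$
$l{\left(X,Z \right)} = - X$ ($l{\left(X,Z \right)} = 0 - X = - X$)
$\frac{H}{l{\left(5,y \right)} + \left(3 - 7\right)} = \frac{1}{\left(-1\right) 5 + \left(3 - 7\right)} \left(-2808\right) = \frac{1}{-5 + \left(3 - 7\right)} \left(-2808\right) = \frac{1}{-5 - 4} \left(-2808\right) = \frac{1}{-9} \left(-2808\right) = \left(- \frac{1}{9}\right) \left(-2808\right) = 312$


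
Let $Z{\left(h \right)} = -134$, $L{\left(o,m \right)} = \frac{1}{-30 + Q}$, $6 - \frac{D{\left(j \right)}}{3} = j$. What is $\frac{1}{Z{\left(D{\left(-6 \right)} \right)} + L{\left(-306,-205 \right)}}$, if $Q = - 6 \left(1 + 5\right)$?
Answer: $- \frac{66}{8845} \approx -0.0074618$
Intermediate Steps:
$D{\left(j \right)} = 18 - 3 j$
$Q = -36$ ($Q = \left(-6\right) 6 = -36$)
$L{\left(o,m \right)} = - \frac{1}{66}$ ($L{\left(o,m \right)} = \frac{1}{-30 - 36} = \frac{1}{-66} = - \frac{1}{66}$)
$\frac{1}{Z{\left(D{\left(-6 \right)} \right)} + L{\left(-306,-205 \right)}} = \frac{1}{-134 - \frac{1}{66}} = \frac{1}{- \frac{8845}{66}} = - \frac{66}{8845}$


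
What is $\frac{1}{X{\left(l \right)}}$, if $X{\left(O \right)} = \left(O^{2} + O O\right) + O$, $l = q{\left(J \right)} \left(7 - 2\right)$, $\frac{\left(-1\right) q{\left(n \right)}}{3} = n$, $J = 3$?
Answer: $\frac{1}{4005} \approx 0.00024969$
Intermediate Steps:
$q{\left(n \right)} = - 3 n$
$l = -45$ ($l = \left(-3\right) 3 \left(7 - 2\right) = \left(-9\right) 5 = -45$)
$X{\left(O \right)} = O + 2 O^{2}$ ($X{\left(O \right)} = \left(O^{2} + O^{2}\right) + O = 2 O^{2} + O = O + 2 O^{2}$)
$\frac{1}{X{\left(l \right)}} = \frac{1}{\left(-45\right) \left(1 + 2 \left(-45\right)\right)} = \frac{1}{\left(-45\right) \left(1 - 90\right)} = \frac{1}{\left(-45\right) \left(-89\right)} = \frac{1}{4005}$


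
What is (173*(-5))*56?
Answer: -48440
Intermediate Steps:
(173*(-5))*56 = -865*56 = -48440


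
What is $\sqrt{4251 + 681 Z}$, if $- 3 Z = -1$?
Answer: $\sqrt{4478} \approx 66.918$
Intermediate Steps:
$Z = \frac{1}{3}$ ($Z = \left(- \frac{1}{3}\right) \left(-1\right) = \frac{1}{3} \approx 0.33333$)
$\sqrt{4251 + 681 Z} = \sqrt{4251 + 681 \cdot \frac{1}{3}} = \sqrt{4251 + 227} = \sqrt{4478}$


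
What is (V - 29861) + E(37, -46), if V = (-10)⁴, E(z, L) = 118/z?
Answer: -734739/37 ≈ -19858.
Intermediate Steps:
V = 10000
(V - 29861) + E(37, -46) = (10000 - 29861) + 118/37 = -19861 + 118*(1/37) = -19861 + 118/37 = -734739/37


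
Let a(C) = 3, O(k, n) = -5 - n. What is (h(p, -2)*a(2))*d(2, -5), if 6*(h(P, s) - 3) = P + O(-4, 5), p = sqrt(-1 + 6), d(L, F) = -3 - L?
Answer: -20 - 5*sqrt(5)/2 ≈ -25.590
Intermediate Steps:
p = sqrt(5) ≈ 2.2361
h(P, s) = 4/3 + P/6 (h(P, s) = 3 + (P + (-5 - 1*5))/6 = 3 + (P + (-5 - 5))/6 = 3 + (P - 10)/6 = 3 + (-10 + P)/6 = 3 + (-5/3 + P/6) = 4/3 + P/6)
(h(p, -2)*a(2))*d(2, -5) = ((4/3 + sqrt(5)/6)*3)*(-3 - 1*2) = (4 + sqrt(5)/2)*(-3 - 2) = (4 + sqrt(5)/2)*(-5) = -20 - 5*sqrt(5)/2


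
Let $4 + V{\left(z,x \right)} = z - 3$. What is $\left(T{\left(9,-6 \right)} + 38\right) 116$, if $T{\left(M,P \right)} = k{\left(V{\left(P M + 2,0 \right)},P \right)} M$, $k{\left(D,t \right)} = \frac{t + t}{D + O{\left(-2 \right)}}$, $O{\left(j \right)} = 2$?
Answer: $\frac{87928}{19} \approx 4627.8$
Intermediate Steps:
$V{\left(z,x \right)} = -7 + z$ ($V{\left(z,x \right)} = -4 + \left(z - 3\right) = -4 + \left(-3 + z\right) = -7 + z$)
$k{\left(D,t \right)} = \frac{2 t}{2 + D}$ ($k{\left(D,t \right)} = \frac{t + t}{D + 2} = \frac{2 t}{2 + D}$)
$T{\left(M,P \right)} = \frac{2 M P}{-3 + M P}$ ($T{\left(M,P \right)} = \frac{2 P}{2 + \left(-7 + \left(P M + 2\right)\right)} M = \frac{2 P}{2 + \left(-7 + \left(M P + 2\right)\right)} M = \frac{2 P}{2 + \left(-7 + \left(2 + M P\right)\right)} M = \frac{2 P}{2 + \left(-5 + M P\right)} M = \frac{2 P}{-3 + M P} M = \frac{2 M P}{-3 + M P}$)
$\left(T{\left(9,-6 \right)} + 38\right) 116 = \left(2 \cdot 9 \left(-6\right) \frac{1}{-3 + 9 \left(-6\right)} + 38\right) 116 = \left(2 \cdot 9 \left(-6\right) \frac{1}{-3 - 54} + 38\right) 116 = \left(2 \cdot 9 \left(-6\right) \frac{1}{-57} + 38\right) 116 = \left(2 \cdot 9 \left(-6\right) \left(- \frac{1}{57}\right) + 38\right) 116 = \left(\frac{36}{19} + 38\right) 116 = \frac{758}{19} \cdot 116 = \frac{87928}{19}$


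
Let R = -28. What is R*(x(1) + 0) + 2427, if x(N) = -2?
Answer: 2483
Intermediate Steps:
R*(x(1) + 0) + 2427 = -28*(-2 + 0) + 2427 = -28*(-2) + 2427 = 56 + 2427 = 2483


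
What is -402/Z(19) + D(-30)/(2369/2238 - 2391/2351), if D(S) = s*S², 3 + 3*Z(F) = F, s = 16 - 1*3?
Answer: 492348224817/1747688 ≈ 2.8171e+5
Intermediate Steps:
s = 13 (s = 16 - 3 = 13)
Z(F) = -1 + F/3
D(S) = 13*S²
-402/Z(19) + D(-30)/(2369/2238 - 2391/2351) = -402/(-1 + (⅓)*19) + (13*(-30)²)/(2369/2238 - 2391/2351) = -402/(-1 + 19/3) + (13*900)/(2369*(1/2238) - 2391*1/2351) = -402/16/3 + 11700/(2369/2238 - 2391/2351) = -402*3/16 + 11700/(218461/5261538) = -603/8 + 11700*(5261538/218461) = -603/8 + 61559994600/218461 = 492348224817/1747688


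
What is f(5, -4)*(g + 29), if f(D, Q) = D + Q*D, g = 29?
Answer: -870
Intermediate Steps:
f(D, Q) = D + D*Q
f(5, -4)*(g + 29) = (5*(1 - 4))*(29 + 29) = (5*(-3))*58 = -15*58 = -870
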